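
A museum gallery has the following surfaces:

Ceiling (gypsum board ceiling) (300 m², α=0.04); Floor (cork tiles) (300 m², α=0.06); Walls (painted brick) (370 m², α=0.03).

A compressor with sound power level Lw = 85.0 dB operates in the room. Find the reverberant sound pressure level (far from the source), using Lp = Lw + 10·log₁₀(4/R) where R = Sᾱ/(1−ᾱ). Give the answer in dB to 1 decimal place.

74.7 dB

Σ(Sᵢαᵢ) = 300·0.04 + 300·0.06 + 370·0.03 = 41.100; total area S = 970.0 m².
ᾱ = 0.0424, so room constant R = A/(1−ᾱ) = 42.920 m².
Lp = 85.0 + 10·log₁₀(4/42.920) = 85.0 + (-10.31) = 74.7 dB.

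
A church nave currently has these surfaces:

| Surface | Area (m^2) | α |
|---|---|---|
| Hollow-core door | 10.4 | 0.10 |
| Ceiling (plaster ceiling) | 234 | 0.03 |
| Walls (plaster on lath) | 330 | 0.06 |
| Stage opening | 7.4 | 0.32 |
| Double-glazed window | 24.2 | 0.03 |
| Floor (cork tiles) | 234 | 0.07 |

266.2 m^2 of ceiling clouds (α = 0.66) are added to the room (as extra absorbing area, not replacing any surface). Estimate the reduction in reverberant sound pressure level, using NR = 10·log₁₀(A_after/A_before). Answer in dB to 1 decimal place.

6.7 dB

A_before = Σ Sᵢαᵢ = 10.4·0.10 + 234·0.03 + 330·0.06 + 7.4·0.32 + 24.2·0.03 + 234·0.07 = 47.334 sabins.
Added absorption = 266.2 × 0.66 = 175.692 sabins.
A_after = 47.334 + 175.692 = 223.026 sabins.
NR = 10·log₁₀(223.026/47.334) = 6.7 dB.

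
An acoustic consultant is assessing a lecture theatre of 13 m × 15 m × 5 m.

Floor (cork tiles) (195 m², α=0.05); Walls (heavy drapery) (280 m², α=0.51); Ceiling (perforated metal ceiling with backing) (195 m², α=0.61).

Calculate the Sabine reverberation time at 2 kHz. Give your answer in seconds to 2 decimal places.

0.58 seconds

A = Σ Sᵢαᵢ = 195·0.05 + 280·0.51 + 195·0.61 = 271.500 sabins.
Room volume: 975 m³.
RT60 = 0.161 · V / A = 0.161 × 975 / 271.500 = 0.58 s.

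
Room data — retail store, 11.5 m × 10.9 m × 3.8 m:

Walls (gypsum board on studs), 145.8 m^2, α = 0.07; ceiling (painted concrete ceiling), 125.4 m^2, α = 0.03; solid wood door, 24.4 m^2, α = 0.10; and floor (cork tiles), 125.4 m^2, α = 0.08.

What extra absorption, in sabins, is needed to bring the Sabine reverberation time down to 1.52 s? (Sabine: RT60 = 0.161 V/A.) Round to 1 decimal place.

24.0 sabins

Total absorption A₁ = 145.8×0.07 + 125.4×0.03 + 24.4×0.10 + 125.4×0.08
  = 10.206 + 3.762 + 2.440 + 10.032 = 26.440 m^2 sabins.
For T = 1.52 s, need A₂ = 0.161·V/T = 0.161·476.33/1.52 = 50.453 sabins.
Additional absorption ΔA = 50.453 − 26.440 = 24.0 sabins.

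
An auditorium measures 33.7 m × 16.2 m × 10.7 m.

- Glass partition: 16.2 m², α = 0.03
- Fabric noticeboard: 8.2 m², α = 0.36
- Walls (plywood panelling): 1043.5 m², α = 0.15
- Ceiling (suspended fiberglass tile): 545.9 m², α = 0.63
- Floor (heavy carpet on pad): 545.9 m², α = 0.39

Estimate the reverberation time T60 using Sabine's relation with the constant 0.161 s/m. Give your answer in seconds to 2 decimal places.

A = Σ Sᵢαᵢ = 16.2·0.03 + 8.2·0.36 + 1043.5·0.15 + 545.9·0.63 + 545.9·0.39 = 716.781 sabins.
Room volume: 5841.558 m³.
RT60 = 0.161 · V / A = 0.161 × 5841.558 / 716.781 = 1.31 s.

1.31 s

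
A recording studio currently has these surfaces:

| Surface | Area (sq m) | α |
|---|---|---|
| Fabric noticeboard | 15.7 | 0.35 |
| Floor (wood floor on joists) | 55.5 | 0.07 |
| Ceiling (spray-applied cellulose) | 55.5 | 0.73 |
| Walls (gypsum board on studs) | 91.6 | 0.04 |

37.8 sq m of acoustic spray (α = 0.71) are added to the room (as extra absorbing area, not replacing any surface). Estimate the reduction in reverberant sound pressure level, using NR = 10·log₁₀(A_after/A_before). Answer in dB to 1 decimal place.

1.8 dB

Summing Sᵢαᵢ: 5.495 + 3.885 + 40.515 + 3.664 → A_before = 53.559 sabins.
Added absorption = 37.8 × 0.71 = 26.838 sabins.
A_after = 53.559 + 26.838 = 80.397 sabins.
Reduction = 10 log₁₀(A_after/A_before) = 10 log₁₀(1.5011) = 1.8 dB.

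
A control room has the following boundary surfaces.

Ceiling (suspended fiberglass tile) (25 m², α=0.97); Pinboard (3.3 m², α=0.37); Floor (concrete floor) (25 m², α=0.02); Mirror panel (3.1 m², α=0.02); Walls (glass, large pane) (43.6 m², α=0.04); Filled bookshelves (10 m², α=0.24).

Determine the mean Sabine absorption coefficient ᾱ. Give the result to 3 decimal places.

0.274

S = Σ Sᵢ = 25 + 3.3 + 25 + 3.1 + 43.6 + 10 = 110.0 m².
Σ(Sᵢαᵢ) = 25·0.97 + 3.3·0.37 + 25·0.02 + 3.1·0.02 + 43.6·0.04 + 10·0.24 = 30.177.
ᾱ = 30.177 / 110.0 = 0.274.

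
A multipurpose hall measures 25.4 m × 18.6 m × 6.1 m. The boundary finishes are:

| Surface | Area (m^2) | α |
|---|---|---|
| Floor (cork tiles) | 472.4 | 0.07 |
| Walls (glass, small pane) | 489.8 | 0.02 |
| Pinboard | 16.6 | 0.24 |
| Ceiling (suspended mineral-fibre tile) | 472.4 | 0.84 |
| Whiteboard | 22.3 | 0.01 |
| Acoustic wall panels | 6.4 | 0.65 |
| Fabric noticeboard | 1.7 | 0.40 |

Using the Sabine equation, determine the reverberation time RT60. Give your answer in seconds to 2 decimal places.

1.03 s

Total absorption A = 472.4*0.07 + 489.8*0.02 + 16.6*0.24 + 472.4*0.84 + 22.3*0.01 + 6.4*0.65 + 1.7*0.40
  = 33.068 + 9.796 + 3.984 + 396.816 + 0.223 + 4.160 + 0.680 = 448.727 m^2 sabins.
Room volume: 2881.884 m³.
RT60 = 0.161 · V / A = 0.161 × 2881.884 / 448.727 = 1.03 s.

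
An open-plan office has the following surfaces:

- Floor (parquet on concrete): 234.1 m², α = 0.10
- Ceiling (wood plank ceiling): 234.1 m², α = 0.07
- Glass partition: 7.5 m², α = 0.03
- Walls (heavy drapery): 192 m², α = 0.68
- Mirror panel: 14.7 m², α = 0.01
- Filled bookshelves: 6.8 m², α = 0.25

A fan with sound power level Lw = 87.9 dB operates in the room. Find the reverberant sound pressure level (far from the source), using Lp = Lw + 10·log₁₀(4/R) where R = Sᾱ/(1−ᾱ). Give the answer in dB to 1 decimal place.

70.3 dB

Σ(Sᵢαᵢ) = 234.1·0.10 + 234.1·0.07 + 7.5·0.03 + 192·0.68 + 14.7·0.01 + 6.8·0.25 = 172.429; total area S = 689.2 m².
ᾱ = 0.2502, so room constant R = A/(1−ᾱ) = 229.967 m².
Lp = 87.9 + 10·log₁₀(4/229.967) = 87.9 + (-17.60) = 70.3 dB.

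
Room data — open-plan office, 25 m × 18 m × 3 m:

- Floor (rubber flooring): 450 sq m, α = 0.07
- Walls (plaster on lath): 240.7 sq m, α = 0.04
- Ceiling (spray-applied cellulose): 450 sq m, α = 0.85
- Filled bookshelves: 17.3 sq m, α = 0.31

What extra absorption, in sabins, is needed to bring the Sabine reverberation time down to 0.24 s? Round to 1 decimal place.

476.6 sabins

A₁ = Σ Sᵢαᵢ = 450×0.07 + 240.7×0.04 + 450×0.85 + 17.3×0.31 = 428.991 sabins.
V = 1350 m³. Required absorption A₂ = 0.161 × 1350 / 0.24 = 905.625 sabins.
ΔA = A₂ − A₁ = 905.625 − 428.991 = 476.6 sabins.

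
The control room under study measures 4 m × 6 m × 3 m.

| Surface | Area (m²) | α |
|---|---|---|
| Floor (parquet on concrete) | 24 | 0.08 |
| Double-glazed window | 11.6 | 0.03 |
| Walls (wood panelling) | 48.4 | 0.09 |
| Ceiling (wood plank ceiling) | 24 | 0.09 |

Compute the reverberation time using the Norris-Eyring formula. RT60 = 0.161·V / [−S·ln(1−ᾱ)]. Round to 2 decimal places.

1.27 s

S = Σ Sᵢ = 108.0 m².
Absorption A = 24·0.08 + 11.6·0.03 + 48.4·0.09 + 24·0.09 = 8.784 sabins.
ᾱ = 8.784 / 108.0 = 0.0813.
−S·ln(1−ᾱ) = −108.0 × ln(1 − 0.0813) = 9.158.
V = 4 × 6 × 3 = 72 m³.
T = 0.161·V/[−S·ln(1−ᾱ)] = 0.161·72/9.158 = 1.27 s.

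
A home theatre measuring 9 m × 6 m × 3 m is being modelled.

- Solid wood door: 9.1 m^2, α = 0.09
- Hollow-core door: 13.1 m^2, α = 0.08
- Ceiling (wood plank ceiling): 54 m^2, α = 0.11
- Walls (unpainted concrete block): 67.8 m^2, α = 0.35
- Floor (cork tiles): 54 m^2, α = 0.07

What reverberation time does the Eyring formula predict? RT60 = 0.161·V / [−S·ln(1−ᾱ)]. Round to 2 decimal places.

0.67 s

Total surface area S = 9.1 + 13.1 + 54 + 67.8 + 54 = 198.0 m^2.
Σ(Sᵢαᵢ) = 9.1×0.09 + 13.1×0.08 + 54×0.11 + 67.8×0.35 + 54×0.07 = 35.317.
ᾱ = 35.317 / 198.0 = 0.1784.
−S·ln(1−ᾱ) = −198.0 × ln(1 − 0.1784) = 38.907.
V = 9 × 6 × 3 = 162 m³.
RT60 = 0.161 × 162 / 38.907 = 0.67 s.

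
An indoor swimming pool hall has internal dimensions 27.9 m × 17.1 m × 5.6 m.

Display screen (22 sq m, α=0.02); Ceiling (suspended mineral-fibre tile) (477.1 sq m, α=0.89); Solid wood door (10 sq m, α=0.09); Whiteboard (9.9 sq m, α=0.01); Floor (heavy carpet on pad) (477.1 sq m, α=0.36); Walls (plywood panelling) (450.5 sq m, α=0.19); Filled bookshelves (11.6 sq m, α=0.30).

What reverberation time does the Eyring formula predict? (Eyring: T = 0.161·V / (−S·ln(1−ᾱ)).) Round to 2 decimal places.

0.46 sec

S = Σ Sᵢ = 1458.2 sq m.
Absorption A = 22×0.02 + 477.1×0.89 + 10×0.09 + 9.9×0.01 + 477.1×0.36 + 450.5×0.19 + 11.6×0.30 = 686.889 sabins.
Mean coefficient ᾱ = A/S = 0.4711.
Eyring denominator: −S ln(1−ᾱ) = 928.809.
V = 27.9 × 17.1 × 5.6 = 2671.704 m³.
T = 0.161·V/[−S·ln(1−ᾱ)] = 0.161·2671.704/928.809 = 0.46 s.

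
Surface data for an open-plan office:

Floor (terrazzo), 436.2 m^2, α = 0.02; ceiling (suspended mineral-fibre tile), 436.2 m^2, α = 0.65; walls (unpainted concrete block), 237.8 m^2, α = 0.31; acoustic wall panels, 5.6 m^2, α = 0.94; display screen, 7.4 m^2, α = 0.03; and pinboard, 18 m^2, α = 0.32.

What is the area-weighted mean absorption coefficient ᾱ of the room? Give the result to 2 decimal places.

0.33

Total surface area S = 1141.2 m^2.
A = 436.2·0.02 + 436.2·0.65 + 237.8·0.31 + 5.6·0.94 + 7.4·0.03 + 18·0.32 = 377.218 sabins.
ᾱ = A/S = 0.33.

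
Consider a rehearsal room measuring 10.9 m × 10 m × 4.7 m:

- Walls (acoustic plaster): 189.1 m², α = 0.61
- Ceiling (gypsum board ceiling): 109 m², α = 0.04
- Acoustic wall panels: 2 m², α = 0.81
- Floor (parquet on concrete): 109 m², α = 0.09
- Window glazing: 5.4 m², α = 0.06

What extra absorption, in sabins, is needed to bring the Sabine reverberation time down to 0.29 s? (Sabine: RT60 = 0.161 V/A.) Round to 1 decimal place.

152.9 sabins

Summing Sᵢαᵢ: 115.351 + 4.360 + 1.620 + 9.810 + 0.324 → A₁ = 131.465 sabins.
V = 512.3 m³. Required absorption A₂ = 0.161 × 512.3 / 0.29 = 284.415 sabins.
Additional absorption ΔA = 284.415 − 131.465 = 152.9 sabins.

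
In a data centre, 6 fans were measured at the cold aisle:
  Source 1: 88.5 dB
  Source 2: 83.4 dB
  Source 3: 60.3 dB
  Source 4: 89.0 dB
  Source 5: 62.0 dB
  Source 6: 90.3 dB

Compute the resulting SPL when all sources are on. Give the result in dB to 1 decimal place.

Σ 10^(Lᵢ/10) = 2.795e+09.
Back to dB: 10·log₁₀ Σ = 94.5 dB.

94.5 dB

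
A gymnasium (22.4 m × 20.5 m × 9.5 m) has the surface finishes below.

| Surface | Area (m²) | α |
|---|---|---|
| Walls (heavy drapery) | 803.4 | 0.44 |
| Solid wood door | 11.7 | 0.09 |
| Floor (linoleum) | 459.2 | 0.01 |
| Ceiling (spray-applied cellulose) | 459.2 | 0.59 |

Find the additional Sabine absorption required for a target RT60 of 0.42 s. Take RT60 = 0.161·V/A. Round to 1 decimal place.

1042.2 sabins

Total absorption A₁ = 803.4·0.44 + 11.7·0.09 + 459.2·0.01 + 459.2·0.59
  = 353.496 + 1.053 + 4.592 + 270.928 = 630.069 m² sabins.
For T = 0.42 s, need A₂ = 0.161·V/T = 0.161·4362.4/0.42 = 1672.253 sabins.
Shortfall: 1672.253 − 630.069 = 1042.2 sabins.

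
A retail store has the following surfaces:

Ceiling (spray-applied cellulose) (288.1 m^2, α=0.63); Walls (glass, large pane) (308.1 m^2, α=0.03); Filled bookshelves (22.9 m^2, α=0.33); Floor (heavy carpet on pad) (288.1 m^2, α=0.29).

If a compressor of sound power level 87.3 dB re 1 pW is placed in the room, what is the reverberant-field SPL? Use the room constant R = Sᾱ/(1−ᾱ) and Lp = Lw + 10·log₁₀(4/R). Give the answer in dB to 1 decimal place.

67.2 dB

Σ(Sᵢαᵢ) = 288.1×0.63 + 308.1×0.03 + 22.9×0.33 + 288.1×0.29 = 281.852; total area S = 907.2 m^2.
ᾱ = 281.852/907.2 = 0.3107; R = Sᾱ/(1−ᾱ) = 281.852/(1−0.3107) = 408.896 m^2.
Lp = Lw + 10 log₁₀(4/R) = 87.3 -20.10 = 67.2 dB.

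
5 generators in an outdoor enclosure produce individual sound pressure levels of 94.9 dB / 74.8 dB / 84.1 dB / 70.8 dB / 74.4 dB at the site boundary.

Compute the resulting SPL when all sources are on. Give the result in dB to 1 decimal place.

Sum in the linear (power) domain: Σ 10^(Lᵢ/10) = 10^(94.9/10) + 10^(74.8/10) + 10^(84.1/10) + 10^(70.8/10) + 10^(74.4/10) = 3.417e+09.
Combined level = 10 log₁₀(3.417e+09) = 95.3 dB.

95.3 dB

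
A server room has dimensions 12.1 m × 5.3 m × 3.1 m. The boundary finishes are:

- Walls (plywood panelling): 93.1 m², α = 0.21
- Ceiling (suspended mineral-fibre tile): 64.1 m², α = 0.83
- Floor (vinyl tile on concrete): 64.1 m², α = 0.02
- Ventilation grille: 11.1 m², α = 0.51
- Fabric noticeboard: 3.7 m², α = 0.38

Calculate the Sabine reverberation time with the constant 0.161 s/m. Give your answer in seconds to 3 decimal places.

0.395 s

Equivalent absorption area: A = 93.1*0.21 + 64.1*0.83 + 64.1*0.02 + 11.1*0.51 + 3.7*0.38 = 81.103 m².
V = 12.1·5.3·3.1 = 198.803 m³.
T = 0.161 V/A = 0.161·198.803/81.103 = 0.395 s.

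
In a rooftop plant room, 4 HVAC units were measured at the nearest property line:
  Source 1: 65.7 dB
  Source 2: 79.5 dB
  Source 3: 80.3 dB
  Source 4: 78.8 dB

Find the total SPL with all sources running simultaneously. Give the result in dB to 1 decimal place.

84.4 dB

Converting to relative power and adding: 10^(65.7/10) + 10^(79.5/10) + 10^(80.3/10) + 10^(78.8/10) = 2.759e+08.
Combined level = 10 log₁₀(2.759e+08) = 84.4 dB.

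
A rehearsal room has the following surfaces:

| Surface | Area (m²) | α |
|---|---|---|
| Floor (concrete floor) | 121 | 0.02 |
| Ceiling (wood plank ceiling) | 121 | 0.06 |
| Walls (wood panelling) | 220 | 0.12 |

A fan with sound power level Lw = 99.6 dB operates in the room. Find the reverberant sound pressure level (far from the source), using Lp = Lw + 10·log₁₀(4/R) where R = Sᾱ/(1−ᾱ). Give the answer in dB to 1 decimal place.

89.7 dB

Σ(Sᵢαᵢ) = 121·0.02 + 121·0.06 + 220·0.12 = 36.080; total area S = 462.0 m².
ᾱ = 0.0781, so room constant R = A/(1−ᾱ) = 39.137 m².
Lp = Lw + 10 log₁₀(4/R) = 99.6 -9.91 = 89.7 dB.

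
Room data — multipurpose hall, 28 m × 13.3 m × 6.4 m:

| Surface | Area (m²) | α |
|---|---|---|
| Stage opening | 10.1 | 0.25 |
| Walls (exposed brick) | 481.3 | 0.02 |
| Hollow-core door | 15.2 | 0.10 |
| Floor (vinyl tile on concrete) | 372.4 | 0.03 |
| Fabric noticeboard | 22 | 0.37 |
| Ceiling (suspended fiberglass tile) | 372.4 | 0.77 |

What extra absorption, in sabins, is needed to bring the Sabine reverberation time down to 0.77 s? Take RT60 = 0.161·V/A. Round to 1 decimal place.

178.6 sabins

Equivalent absorption area: A₁ = 10.1·0.25 + 481.3·0.02 + 15.2·0.10 + 372.4·0.03 + 22·0.37 + 372.4·0.77 = 319.731 m².
For T = 0.77 s, need A₂ = 0.161·V/T = 0.161·2383.36/0.77 = 498.339 sabins.
Additional absorption ΔA = 498.339 − 319.731 = 178.6 sabins.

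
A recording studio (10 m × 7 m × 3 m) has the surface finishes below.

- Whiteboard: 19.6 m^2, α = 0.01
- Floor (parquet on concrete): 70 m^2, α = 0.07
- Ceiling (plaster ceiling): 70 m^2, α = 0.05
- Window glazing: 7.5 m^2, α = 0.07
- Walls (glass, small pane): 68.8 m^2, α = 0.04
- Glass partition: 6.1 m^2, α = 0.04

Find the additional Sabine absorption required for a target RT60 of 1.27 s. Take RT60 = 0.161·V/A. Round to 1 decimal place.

14.5 sabins

A₁ = Σ Sᵢαᵢ = 19.6*0.01 + 70*0.07 + 70*0.05 + 7.5*0.07 + 68.8*0.04 + 6.1*0.04 = 12.117 sabins.
Target A₂ = 0.161·210/1.27 = 26.622 sabins (V = 210 m³).
ΔA = A₂ − A₁ = 26.622 − 12.117 = 14.5 sabins.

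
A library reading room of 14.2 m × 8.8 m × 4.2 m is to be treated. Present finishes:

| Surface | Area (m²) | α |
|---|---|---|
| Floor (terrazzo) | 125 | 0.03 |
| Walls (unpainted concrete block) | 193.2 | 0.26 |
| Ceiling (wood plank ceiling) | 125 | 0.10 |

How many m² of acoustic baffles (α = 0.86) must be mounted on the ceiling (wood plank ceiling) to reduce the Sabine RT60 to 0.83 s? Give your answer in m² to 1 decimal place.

Equivalent absorption area: A₁ = 125×0.03 + 193.2×0.26 + 125×0.10 = 66.482 m².
Required A₂ = 0.161·524.832/0.83 = 101.805 sabins.
ΔA needed = 101.805 − 66.482 = 35.323 sabins.
Each m² of panel replacing the ceiling (wood plank ceiling) adds (0.86 − 0.10) = 0.76 sabins.
Area = ΔA/Δα = 35.323/0.76 = 46.5 m².

46.5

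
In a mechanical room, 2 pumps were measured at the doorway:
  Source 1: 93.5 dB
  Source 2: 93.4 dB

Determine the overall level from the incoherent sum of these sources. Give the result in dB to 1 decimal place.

Sum in the linear (power) domain: Σ 10^(Lᵢ/10) = 10^(93.5/10) + 10^(93.4/10) = 4.426e+09.
L_total = 10·log₁₀(4.426e+09) = 96.5 dB.

96.5 dB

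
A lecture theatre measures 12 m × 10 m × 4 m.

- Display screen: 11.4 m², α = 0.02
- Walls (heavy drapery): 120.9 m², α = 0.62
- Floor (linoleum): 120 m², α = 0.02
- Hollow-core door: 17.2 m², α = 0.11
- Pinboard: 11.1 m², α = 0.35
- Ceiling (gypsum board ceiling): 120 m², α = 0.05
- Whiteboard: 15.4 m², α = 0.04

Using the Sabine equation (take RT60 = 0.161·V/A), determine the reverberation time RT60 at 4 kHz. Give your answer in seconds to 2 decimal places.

0.86 seconds

Total absorption A = 11.4·0.02 + 120.9·0.62 + 120·0.02 + 17.2·0.11 + 11.1·0.35 + 120·0.05 + 15.4·0.04
  = 0.228 + 74.958 + 2.400 + 1.892 + 3.885 + 6.000 + 0.616 = 89.979 m² sabins.
V = 12·10·4 = 480 m³.
RT60 = 0.161 · V / A = 0.161 × 480 / 89.979 = 0.86 s.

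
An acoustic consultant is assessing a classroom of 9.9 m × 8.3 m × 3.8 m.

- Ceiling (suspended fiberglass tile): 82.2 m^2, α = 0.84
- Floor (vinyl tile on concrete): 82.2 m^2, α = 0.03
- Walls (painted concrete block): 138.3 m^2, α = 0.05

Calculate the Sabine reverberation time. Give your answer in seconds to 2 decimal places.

Total absorption A = 82.2*0.84 + 82.2*0.03 + 138.3*0.05
  = 69.048 + 2.466 + 6.915 = 78.429 m^2 sabins.
Room volume: 312.246 m³.
RT60 = 0.161 · V / A = 0.161 × 312.246 / 78.429 = 0.64 s.

0.64 seconds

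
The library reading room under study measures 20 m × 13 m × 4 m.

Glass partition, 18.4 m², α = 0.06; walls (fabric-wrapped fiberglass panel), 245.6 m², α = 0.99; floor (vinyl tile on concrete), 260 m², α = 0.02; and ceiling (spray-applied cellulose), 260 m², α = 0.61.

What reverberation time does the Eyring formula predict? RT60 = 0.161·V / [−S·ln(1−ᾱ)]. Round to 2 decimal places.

0.29 s

Total surface area S = 18.4 + 245.6 + 260 + 260 = 784.0 m².
Σ(Sᵢαᵢ) = 18.4×0.06 + 245.6×0.99 + 260×0.02 + 260×0.61 = 408.048.
Mean coefficient ᾱ = A/S = 0.5205.
Eyring denominator: −S ln(1−ᾱ) = 576.249.
V = 20 × 13 × 4 = 1040 m³.
RT60 = 0.161 × 1040 / 576.249 = 0.29 s.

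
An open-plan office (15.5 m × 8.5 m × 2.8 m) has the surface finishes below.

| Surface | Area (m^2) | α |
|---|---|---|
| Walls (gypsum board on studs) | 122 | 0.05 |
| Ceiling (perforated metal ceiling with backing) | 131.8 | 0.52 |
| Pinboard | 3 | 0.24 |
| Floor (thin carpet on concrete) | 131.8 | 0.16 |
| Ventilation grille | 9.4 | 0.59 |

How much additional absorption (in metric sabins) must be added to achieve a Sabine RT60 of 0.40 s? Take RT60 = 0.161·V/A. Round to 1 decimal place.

Equivalent absorption area: A₁ = 122·0.05 + 131.8·0.52 + 3·0.24 + 131.8·0.16 + 9.4·0.59 = 101.990 m^2.
V = 368.9 m³. Required absorption A₂ = 0.161 × 368.9 / 0.40 = 148.482 sabins.
Additional absorption ΔA = 148.482 − 101.990 = 46.5 sabins.

46.5 sabins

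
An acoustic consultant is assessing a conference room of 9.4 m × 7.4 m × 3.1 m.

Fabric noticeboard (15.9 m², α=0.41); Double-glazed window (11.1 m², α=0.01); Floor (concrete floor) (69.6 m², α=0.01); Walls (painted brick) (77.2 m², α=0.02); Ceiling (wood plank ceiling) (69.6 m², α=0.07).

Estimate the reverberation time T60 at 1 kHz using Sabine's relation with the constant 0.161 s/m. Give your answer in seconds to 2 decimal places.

A = Σ Sᵢαᵢ = 15.9×0.41 + 11.1×0.01 + 69.6×0.01 + 77.2×0.02 + 69.6×0.07 = 13.742 sabins.
V = 9.4·7.4·3.1 = 215.636 m³.
Sabine: RT60 = 0.161 × 215.636 / 13.742 = 2.53 s.

2.53 sec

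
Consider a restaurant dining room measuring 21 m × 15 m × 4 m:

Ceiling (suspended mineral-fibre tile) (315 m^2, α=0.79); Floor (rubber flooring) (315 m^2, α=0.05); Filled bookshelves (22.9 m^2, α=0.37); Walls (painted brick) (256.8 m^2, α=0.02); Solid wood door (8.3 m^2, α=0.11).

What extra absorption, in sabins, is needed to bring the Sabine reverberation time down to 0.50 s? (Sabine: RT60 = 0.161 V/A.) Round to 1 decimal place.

Summing Sᵢαᵢ: 248.850 + 15.750 + 8.473 + 5.136 + 0.913 → A₁ = 279.122 sabins.
Target A₂ = 0.161·1260/0.50 = 405.720 sabins (V = 1260 m³).
Shortfall: 405.720 − 279.122 = 126.6 sabins.

126.6 sabins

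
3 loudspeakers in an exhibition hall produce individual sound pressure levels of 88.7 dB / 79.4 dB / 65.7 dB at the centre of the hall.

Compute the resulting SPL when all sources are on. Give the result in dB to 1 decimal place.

89.2 dB

Converting to relative power and adding: 10^(88.7/10) + 10^(79.4/10) + 10^(65.7/10) = 8.321e+08.
Combined level = 10 log₁₀(8.321e+08) = 89.2 dB.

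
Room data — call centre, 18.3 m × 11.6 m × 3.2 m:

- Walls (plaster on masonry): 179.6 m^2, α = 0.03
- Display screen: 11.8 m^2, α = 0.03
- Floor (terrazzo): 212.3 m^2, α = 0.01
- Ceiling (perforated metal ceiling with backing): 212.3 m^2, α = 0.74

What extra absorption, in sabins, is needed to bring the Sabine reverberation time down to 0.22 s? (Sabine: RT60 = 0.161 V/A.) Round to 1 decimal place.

332.2 sabins

Total absorption A₁ = 179.6*0.03 + 11.8*0.03 + 212.3*0.01 + 212.3*0.74
  = 5.388 + 0.354 + 2.123 + 157.102 = 164.967 m^2 sabins.
Target A₂ = 0.161·679.296/0.22 = 497.121 sabins (V = 679.296 m³).
Additional absorption ΔA = 497.121 − 164.967 = 332.2 sabins.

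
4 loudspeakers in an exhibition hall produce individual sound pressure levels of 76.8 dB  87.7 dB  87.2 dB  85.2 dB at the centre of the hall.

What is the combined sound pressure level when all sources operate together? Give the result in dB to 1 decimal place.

91.7 dB

Converting to relative power and adding: 10^(76.8/10) + 10^(87.7/10) + 10^(87.2/10) + 10^(85.2/10) = 1.493e+09.
L_total = 10·log₁₀(1.493e+09) = 91.7 dB.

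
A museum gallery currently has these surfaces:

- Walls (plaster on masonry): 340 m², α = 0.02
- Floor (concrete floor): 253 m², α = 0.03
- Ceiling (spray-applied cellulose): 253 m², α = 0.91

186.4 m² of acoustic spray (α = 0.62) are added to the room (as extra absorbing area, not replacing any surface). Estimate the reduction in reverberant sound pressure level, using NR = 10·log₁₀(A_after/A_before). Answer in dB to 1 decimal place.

1.7 dB

Equivalent absorption area: A_before = 340*0.02 + 253*0.03 + 253*0.91 = 244.620 m².
Treatment contributes 186.4·0.62 = 115.568 sabins.
A_after = 244.620 + 115.568 = 360.188 sabins.
NR = 10·log₁₀(360.188/244.620) = 1.7 dB.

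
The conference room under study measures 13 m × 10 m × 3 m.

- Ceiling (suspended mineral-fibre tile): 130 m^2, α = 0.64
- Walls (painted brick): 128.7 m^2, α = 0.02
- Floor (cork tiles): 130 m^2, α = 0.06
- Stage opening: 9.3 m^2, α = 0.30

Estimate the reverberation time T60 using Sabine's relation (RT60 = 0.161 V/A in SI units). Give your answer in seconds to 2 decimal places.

Equivalent absorption area: A = 130×0.64 + 128.7×0.02 + 130×0.06 + 9.3×0.30 = 96.364 m^2.
V = 13·10·3 = 390 m³.
T = 0.161 V/A = 0.161·390/96.364 = 0.65 s.

0.65 s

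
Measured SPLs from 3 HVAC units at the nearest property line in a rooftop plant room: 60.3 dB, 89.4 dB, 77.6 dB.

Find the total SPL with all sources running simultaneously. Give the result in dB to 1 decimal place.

Σ 10^(Lᵢ/10) = 9.296e+08.
Combined level = 10 log₁₀(9.296e+08) = 89.7 dB.

89.7 dB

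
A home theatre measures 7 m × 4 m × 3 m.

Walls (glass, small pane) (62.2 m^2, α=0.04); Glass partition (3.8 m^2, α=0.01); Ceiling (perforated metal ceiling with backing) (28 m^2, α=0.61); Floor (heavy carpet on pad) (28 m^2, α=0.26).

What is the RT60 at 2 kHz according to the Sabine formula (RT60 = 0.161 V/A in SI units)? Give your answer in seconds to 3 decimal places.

0.503 sec

Total absorption A = 62.2×0.04 + 3.8×0.01 + 28×0.61 + 28×0.26
  = 2.488 + 0.038 + 17.080 + 7.280 = 26.886 m^2 sabins.
Room volume: 84 m³.
Sabine: RT60 = 0.161 × 84 / 26.886 = 0.503 s.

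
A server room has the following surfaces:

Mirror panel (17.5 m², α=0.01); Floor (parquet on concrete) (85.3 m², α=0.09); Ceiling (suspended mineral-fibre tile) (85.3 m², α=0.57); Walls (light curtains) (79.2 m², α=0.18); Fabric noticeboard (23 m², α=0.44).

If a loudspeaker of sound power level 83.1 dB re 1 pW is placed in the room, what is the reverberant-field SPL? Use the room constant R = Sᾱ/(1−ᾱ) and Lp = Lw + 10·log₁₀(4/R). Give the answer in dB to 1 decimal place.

68.6 dB

Σ(Sᵢαᵢ) = 17.5·0.01 + 85.3·0.09 + 85.3·0.57 + 79.2·0.18 + 23·0.44 = 80.849; total area S = 290.3 m².
ᾱ = 0.2785, so room constant R = A/(1−ᾱ) = 112.057 m².
Lp = 83.1 + 10·log₁₀(4/112.057) = 83.1 + (-14.47) = 68.6 dB.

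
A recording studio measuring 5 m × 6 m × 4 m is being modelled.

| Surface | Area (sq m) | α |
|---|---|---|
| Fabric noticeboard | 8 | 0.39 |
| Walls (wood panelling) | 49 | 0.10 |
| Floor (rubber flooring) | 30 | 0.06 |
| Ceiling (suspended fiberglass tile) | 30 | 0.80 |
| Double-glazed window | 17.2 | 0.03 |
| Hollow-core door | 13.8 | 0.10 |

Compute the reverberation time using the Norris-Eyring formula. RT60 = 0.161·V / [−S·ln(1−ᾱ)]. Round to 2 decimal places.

S = Σ Sᵢ = 148.0 sq m.
Σ(Sᵢαᵢ) = 8·0.39 + 49·0.10 + 30·0.06 + 30·0.80 + 17.2·0.03 + 13.8·0.10 = 35.716.
Mean coefficient ᾱ = A/S = 0.2413.
−S·ln(1−ᾱ) = −148.0 × ln(1 − 0.2413) = 40.870.
V = 5 × 6 × 4 = 120 m³.
RT60 = 0.161 × 120 / 40.870 = 0.47 s.

0.47 seconds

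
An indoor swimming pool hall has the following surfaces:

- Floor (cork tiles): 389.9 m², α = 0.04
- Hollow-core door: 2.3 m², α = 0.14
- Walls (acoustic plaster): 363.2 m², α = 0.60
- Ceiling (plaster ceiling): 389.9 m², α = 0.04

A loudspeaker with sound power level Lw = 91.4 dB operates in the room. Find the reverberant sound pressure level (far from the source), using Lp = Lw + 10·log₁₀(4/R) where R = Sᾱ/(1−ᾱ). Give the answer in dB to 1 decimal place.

Σ(Sᵢαᵢ) = 389.9×0.04 + 2.3×0.14 + 363.2×0.60 + 389.9×0.04 = 249.434; total area S = 1145.3 m².
ᾱ = 249.434/1145.3 = 0.2178; R = Sᾱ/(1−ᾱ) = 249.434/(1−0.2178) = 318.888 m².
Lp = 91.4 + 10·log₁₀(4/318.888) = 91.4 + (-19.02) = 72.4 dB.

72.4 dB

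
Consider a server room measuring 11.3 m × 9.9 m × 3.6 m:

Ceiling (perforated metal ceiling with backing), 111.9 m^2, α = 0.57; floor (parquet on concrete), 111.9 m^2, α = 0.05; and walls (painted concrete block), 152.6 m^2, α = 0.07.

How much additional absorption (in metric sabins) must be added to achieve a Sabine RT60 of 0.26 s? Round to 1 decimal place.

169.3 sabins

Summing Sᵢαᵢ: 63.783 + 5.595 + 10.682 → A₁ = 80.060 sabins.
Target A₂ = 0.161·402.732/0.26 = 249.384 sabins (V = 402.732 m³).
Shortfall: 249.384 − 80.060 = 169.3 sabins.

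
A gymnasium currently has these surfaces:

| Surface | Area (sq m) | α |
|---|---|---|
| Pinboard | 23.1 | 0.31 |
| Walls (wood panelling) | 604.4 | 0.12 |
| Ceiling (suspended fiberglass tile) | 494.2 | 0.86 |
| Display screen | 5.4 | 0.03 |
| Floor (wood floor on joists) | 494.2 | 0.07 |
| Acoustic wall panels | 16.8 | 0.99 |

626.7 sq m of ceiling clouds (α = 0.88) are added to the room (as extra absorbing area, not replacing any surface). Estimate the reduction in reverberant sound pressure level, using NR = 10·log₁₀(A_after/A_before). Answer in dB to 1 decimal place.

3.0 dB

Total absorption A_before = 23.1·0.31 + 604.4·0.12 + 494.2·0.86 + 5.4·0.03 + 494.2·0.07 + 16.8·0.99
  = 7.161 + 72.528 + 425.012 + 0.162 + 34.594 + 16.632 = 556.089 sq m sabins.
Treatment contributes 626.7·0.88 = 551.496 sabins.
New total A_after = 1107.585 sabins.
Reduction = 10 log₁₀(A_after/A_before) = 10 log₁₀(1.9917) = 3.0 dB.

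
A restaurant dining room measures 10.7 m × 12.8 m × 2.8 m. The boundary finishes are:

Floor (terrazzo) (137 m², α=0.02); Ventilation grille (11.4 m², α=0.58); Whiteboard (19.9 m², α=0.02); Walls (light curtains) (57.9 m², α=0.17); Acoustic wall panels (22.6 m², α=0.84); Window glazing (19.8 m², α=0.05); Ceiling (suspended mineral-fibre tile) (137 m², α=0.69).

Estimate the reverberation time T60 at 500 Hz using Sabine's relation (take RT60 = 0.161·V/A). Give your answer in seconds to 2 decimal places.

0.46 sec

Total absorption A = 137*0.02 + 11.4*0.58 + 19.9*0.02 + 57.9*0.17 + 22.6*0.84 + 19.8*0.05 + 137*0.69
  = 2.740 + 6.612 + 0.398 + 9.843 + 18.984 + 0.990 + 94.530 = 134.097 m² sabins.
Room volume: 383.488 m³.
T = 0.161 V/A = 0.161·383.488/134.097 = 0.46 s.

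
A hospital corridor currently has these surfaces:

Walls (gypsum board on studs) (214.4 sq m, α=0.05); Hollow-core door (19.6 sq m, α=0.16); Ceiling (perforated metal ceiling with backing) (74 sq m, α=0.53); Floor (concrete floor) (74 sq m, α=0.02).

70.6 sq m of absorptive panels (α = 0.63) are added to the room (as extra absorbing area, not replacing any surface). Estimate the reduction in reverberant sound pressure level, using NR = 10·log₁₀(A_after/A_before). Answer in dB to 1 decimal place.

Equivalent absorption area: A_before = 214.4×0.05 + 19.6×0.16 + 74×0.53 + 74×0.02 = 54.556 sq m.
Added absorption = 70.6 × 0.63 = 44.478 sabins.
A_after = 54.556 + 44.478 = 99.034 sabins.
NR = 10·log₁₀(99.034/54.556) = 2.6 dB.

2.6 dB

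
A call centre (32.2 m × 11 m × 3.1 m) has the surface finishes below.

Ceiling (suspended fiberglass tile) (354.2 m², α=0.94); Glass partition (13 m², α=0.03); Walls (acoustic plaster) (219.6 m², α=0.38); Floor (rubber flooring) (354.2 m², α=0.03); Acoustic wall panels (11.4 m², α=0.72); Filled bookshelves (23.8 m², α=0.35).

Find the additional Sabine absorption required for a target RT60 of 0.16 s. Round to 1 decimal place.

Total absorption A₁ = 354.2*0.94 + 13*0.03 + 219.6*0.38 + 354.2*0.03 + 11.4*0.72 + 23.8*0.35
  = 332.948 + 0.390 + 83.448 + 10.626 + 8.208 + 8.330 = 443.950 m² sabins.
V = 1098.02 m³. Required absorption A₂ = 0.161 × 1098.02 / 0.16 = 1104.883 sabins.
ΔA = A₂ − A₁ = 1104.883 − 443.950 = 660.9 sabins.

660.9 sabins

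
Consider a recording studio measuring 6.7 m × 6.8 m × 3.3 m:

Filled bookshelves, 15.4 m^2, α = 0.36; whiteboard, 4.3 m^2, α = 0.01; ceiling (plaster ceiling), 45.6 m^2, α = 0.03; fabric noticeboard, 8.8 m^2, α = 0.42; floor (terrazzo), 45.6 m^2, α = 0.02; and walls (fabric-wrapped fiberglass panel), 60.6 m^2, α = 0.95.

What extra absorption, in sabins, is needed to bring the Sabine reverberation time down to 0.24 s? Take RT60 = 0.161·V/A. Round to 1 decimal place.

Equivalent absorption area: A₁ = 15.4*0.36 + 4.3*0.01 + 45.6*0.03 + 8.8*0.42 + 45.6*0.02 + 60.6*0.95 = 69.133 m^2.
Target A₂ = 0.161·150.348/0.24 = 100.858 sabins (V = 150.348 m³).
Additional absorption ΔA = 100.858 − 69.133 = 31.7 sabins.

31.7 sabins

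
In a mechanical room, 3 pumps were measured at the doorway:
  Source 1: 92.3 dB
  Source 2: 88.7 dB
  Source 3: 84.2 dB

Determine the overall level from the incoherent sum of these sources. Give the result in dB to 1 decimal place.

94.3 dB

Converting to relative power and adding: 10^(92.3/10) + 10^(88.7/10) + 10^(84.2/10) = 2.703e+09.
L_total = 10·log₁₀(2.703e+09) = 94.3 dB.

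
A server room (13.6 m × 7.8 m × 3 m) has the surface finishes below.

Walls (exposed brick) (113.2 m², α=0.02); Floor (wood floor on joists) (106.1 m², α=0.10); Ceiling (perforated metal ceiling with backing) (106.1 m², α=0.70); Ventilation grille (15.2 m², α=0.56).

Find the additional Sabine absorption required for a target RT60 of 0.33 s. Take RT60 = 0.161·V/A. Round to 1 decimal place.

59.6 sabins

Summing Sᵢαᵢ: 2.264 + 10.610 + 74.270 + 8.512 → A₁ = 95.656 sabins.
For T = 0.33 s, need A₂ = 0.161·V/T = 0.161·318.24/0.33 = 155.263 sabins.
Additional absorption ΔA = 155.263 − 95.656 = 59.6 sabins.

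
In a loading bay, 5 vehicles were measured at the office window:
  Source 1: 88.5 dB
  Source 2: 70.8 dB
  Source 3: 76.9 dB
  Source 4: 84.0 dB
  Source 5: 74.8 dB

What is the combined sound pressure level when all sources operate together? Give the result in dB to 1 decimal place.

90.2 dB

Converting to relative power and adding: 10^(88.5/10) + 10^(70.8/10) + 10^(76.9/10) + 10^(84.0/10) + 10^(74.8/10) = 1.05e+09.
L_total = 10·log₁₀(1.05e+09) = 90.2 dB.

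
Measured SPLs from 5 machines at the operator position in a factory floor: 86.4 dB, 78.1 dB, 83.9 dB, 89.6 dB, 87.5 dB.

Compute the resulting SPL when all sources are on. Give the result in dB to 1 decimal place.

93.5 dB

Sum in the linear (power) domain: Σ 10^(Lᵢ/10) = 10^(86.4/10) + 10^(78.1/10) + 10^(83.9/10) + 10^(89.6/10) + 10^(87.5/10) = 2.221e+09.
Combined level = 10 log₁₀(2.221e+09) = 93.5 dB.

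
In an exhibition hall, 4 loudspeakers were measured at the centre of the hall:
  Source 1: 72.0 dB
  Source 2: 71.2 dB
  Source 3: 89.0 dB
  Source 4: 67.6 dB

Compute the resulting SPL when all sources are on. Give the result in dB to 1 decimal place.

Sum in the linear (power) domain: Σ 10^(Lᵢ/10) = 10^(72.0/10) + 10^(71.2/10) + 10^(89.0/10) + 10^(67.6/10) = 8.291e+08.
Combined level = 10 log₁₀(8.291e+08) = 89.2 dB.

89.2 dB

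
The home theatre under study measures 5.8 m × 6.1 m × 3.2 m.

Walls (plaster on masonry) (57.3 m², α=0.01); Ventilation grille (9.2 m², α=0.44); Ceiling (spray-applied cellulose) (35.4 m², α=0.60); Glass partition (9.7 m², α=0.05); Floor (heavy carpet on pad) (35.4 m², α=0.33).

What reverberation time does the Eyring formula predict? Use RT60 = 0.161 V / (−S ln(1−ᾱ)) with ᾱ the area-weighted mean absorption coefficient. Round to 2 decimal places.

S = Σ Sᵢ = 147.0 m².
Σ(Sᵢαᵢ) = 57.3·0.01 + 9.2·0.44 + 35.4·0.60 + 9.7·0.05 + 35.4·0.33 = 38.028.
Mean coefficient ᾱ = A/S = 0.2587.
−S·ln(1−ᾱ) = −147.0 × ln(1 − 0.2587) = 44.004.
V = 5.8 × 6.1 × 3.2 = 113.216 m³.
T = 0.161·V/[−S·ln(1−ᾱ)] = 0.161·113.216/44.004 = 0.41 s.

0.41 s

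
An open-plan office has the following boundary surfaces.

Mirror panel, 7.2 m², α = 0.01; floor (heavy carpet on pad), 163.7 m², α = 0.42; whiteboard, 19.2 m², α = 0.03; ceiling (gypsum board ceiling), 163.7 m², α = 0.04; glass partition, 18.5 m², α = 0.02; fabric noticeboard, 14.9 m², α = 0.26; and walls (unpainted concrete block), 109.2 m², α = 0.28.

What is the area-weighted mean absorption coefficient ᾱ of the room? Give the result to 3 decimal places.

0.223

Total surface area S = 496.4 m².
Weighted sum Σ Sα = 110.770.
ᾱ = A/S = 0.223.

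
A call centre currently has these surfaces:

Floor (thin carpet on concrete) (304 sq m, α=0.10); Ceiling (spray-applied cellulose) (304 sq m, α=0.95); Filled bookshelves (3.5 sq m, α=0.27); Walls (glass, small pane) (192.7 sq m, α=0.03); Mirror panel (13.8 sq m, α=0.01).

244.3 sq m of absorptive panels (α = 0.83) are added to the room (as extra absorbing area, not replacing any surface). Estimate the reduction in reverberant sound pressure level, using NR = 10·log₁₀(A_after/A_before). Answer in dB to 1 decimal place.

Summing Sᵢαᵢ: 30.400 + 288.800 + 0.945 + 5.781 + 0.138 → A_before = 326.064 sabins.
Added absorption = 244.3 × 0.83 = 202.769 sabins.
A_after = 326.064 + 202.769 = 528.833 sabins.
NR = 10·log₁₀(528.833/326.064) = 2.1 dB.

2.1 dB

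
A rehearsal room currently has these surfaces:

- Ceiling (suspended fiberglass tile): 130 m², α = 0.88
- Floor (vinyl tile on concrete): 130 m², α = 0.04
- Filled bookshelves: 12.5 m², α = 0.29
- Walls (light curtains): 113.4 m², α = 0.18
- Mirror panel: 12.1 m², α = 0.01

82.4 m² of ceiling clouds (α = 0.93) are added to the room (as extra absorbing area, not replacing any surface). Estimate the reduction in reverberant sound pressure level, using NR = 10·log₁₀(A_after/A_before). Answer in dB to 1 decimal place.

Equivalent absorption area: A_before = 130*0.88 + 130*0.04 + 12.5*0.29 + 113.4*0.18 + 12.1*0.01 = 143.758 m².
Treatment contributes 82.4·0.93 = 76.632 sabins.
New total A_after = 220.390 sabins.
Reduction = 10 log₁₀(A_after/A_before) = 10 log₁₀(1.5331) = 1.9 dB.

1.9 dB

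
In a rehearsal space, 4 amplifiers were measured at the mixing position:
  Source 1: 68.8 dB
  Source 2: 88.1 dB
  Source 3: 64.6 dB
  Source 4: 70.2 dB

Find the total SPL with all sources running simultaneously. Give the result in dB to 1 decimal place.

Converting to relative power and adding: 10^(68.8/10) + 10^(88.1/10) + 10^(64.6/10) + 10^(70.2/10) = 6.666e+08.
Combined level = 10 log₁₀(6.666e+08) = 88.2 dB.

88.2 dB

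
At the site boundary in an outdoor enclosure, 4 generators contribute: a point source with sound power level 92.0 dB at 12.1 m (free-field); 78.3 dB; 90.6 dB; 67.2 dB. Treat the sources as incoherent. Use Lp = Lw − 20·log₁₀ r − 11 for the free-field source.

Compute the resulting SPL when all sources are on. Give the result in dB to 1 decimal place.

Source at 12.1 m: Lp = 92.0 − 20·log₁₀(12.1) − 11 = 59.3 dB.
Sum in the linear (power) domain: Σ 10^(Lᵢ/10) = 10^(59.3/10) + 10^(78.3/10) + 10^(90.6/10) + 10^(67.2/10) = 1.222e+09.
Back to dB: 10·log₁₀ Σ = 90.9 dB.

90.9 dB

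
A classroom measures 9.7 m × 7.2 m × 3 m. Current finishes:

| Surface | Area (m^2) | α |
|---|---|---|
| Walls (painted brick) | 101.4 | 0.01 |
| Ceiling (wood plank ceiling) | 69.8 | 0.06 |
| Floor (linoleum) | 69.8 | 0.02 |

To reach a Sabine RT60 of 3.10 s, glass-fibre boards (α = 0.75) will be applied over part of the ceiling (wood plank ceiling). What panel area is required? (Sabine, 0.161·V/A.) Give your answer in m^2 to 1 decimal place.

6.2

A₁ = Σ Sᵢαᵢ = 101.4*0.01 + 69.8*0.06 + 69.8*0.02 = 6.598 sabins.
Required A₂ = 0.161·209.52/3.10 = 10.882 sabins.
ΔA needed = 10.882 − 6.598 = 4.284 sabins.
Net gain per m^2: Δα = 0.75 − 0.06 = 0.69.
Area = ΔA/Δα = 4.284/0.69 = 6.2 m^2.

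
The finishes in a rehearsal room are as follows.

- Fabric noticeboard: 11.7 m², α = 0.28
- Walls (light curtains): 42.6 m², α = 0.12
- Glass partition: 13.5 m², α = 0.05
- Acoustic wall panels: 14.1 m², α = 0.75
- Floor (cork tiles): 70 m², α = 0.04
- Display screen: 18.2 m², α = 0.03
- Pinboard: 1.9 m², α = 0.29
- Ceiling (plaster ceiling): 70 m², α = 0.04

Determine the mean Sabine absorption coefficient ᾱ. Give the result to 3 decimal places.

Total surface area S = 242.0 m².
Σ(Sᵢαᵢ) = 11.7·0.28 + 42.6·0.12 + 13.5·0.05 + 14.1·0.75 + 70·0.04 + 18.2·0.03 + 1.9·0.29 + 70·0.04 = 26.335.
ᾱ = 26.335 / 242.0 = 0.109.

0.109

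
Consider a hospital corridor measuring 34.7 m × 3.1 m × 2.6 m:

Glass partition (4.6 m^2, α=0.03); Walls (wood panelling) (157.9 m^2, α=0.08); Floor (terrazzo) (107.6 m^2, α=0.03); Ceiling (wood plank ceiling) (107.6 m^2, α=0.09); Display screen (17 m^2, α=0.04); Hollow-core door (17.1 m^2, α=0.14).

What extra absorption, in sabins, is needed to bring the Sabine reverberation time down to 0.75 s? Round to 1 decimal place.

31.3 sabins

Total absorption A₁ = 4.6*0.03 + 157.9*0.08 + 107.6*0.03 + 107.6*0.09 + 17*0.04 + 17.1*0.14
  = 0.138 + 12.632 + 3.228 + 9.684 + 0.680 + 2.394 = 28.756 m^2 sabins.
V = 279.682 m³. Required absorption A₂ = 0.161 × 279.682 / 0.75 = 60.038 sabins.
Additional absorption ΔA = 60.038 − 28.756 = 31.3 sabins.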